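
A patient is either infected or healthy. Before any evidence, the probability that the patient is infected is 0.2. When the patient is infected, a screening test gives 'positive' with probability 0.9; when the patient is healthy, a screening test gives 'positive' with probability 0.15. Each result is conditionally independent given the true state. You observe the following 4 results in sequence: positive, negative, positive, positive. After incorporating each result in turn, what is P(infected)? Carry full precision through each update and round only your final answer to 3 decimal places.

0.864

After 'positive': P(infected) = 0.9·0.2000 / (0.9·0.2000 + 0.15·0.8000) ≈ 0.6000
After 'negative': P(infected) = 0.1·0.6000 / (0.1·0.6000 + 0.85·0.4000) ≈ 0.1500
After 'positive': P(infected) = 0.9·0.1500 / (0.9·0.1500 + 0.15·0.8500) ≈ 0.5143
After 'positive': P(infected) = 0.9·0.5143 / (0.9·0.5143 + 0.15·0.4857) ≈ 0.8640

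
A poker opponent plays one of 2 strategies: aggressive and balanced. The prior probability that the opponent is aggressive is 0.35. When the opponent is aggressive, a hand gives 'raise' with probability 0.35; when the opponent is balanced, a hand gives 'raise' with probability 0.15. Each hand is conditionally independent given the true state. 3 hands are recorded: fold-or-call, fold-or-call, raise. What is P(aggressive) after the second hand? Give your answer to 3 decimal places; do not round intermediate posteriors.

After 'fold-or-call': P(aggressive) = 0.65·0.3500 / (0.65·0.3500 + 0.85·0.6500) ≈ 0.2917
After 'fold-or-call': P(aggressive) = 0.65·0.2917 / (0.65·0.2917 + 0.85·0.7083) ≈ 0.2395

0.239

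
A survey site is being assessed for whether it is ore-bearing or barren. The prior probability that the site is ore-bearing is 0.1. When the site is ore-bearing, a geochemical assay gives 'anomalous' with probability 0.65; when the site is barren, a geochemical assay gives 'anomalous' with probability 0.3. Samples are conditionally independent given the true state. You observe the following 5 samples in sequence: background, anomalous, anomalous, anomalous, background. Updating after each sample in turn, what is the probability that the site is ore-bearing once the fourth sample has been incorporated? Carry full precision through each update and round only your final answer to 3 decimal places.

0.361

After 'background': P(ore) = 0.35·0.1000 / (0.35·0.1000 + 0.7·0.9000) ≈ 0.0526
After 'anomalous': P(ore) = 0.65·0.0526 / (0.65·0.0526 + 0.3·0.9474) ≈ 0.1074
After 'anomalous': P(ore) = 0.65·0.1074 / (0.65·0.1074 + 0.3·0.8926) ≈ 0.2069
After 'anomalous': P(ore) = 0.65·0.2069 / (0.65·0.2069 + 0.3·0.7931) ≈ 0.3611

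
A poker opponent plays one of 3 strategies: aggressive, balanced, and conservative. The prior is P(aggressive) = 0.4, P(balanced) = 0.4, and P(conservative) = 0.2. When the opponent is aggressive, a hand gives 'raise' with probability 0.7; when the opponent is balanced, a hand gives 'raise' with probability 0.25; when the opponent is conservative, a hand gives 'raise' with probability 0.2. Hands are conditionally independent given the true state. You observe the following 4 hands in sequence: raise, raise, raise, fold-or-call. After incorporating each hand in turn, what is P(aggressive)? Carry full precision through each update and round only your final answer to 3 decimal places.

After 'raise': normaliser = 0.7·0.4000 + 0.25·0.4000 + 0.2·0.2000; P(aggressive) ≈ 0.6667, P(balanced) ≈ 0.2381, P(conservative) ≈ 0.0952
After 'raise': normaliser = 0.7·0.6667 + 0.25·0.2381 + 0.2·0.0952; P(aggressive) ≈ 0.8559, P(balanced) ≈ 0.1092, P(conservative) ≈ 0.0349
After 'raise': normaliser = 0.7·0.8559 + 0.25·0.1092 + 0.2·0.0349; P(aggressive) ≈ 0.9459, P(balanced) ≈ 0.0431, P(conservative) ≈ 0.0110
After 'fold-or-call': normaliser = 0.3·0.9459 + 0.75·0.0431 + 0.8·0.0110; P(aggressive) ≈ 0.8734, P(balanced) ≈ 0.0995, P(conservative) ≈ 0.0272

0.873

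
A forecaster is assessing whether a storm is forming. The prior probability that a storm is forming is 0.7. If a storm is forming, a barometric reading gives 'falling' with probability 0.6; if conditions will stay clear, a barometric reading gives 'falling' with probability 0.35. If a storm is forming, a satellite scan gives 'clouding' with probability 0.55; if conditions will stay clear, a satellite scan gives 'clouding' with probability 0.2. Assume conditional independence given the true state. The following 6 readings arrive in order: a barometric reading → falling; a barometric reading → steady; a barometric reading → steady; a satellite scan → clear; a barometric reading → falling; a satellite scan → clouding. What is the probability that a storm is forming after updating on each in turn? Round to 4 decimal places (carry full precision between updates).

0.8007

After a barometric reading='falling': P(storm) = 0.6·0.7000 / (0.6·0.7000 + 0.35·0.3000) ≈ 0.8000
After a barometric reading='steady': P(storm) = 0.4·0.8000 / (0.4·0.8000 + 0.65·0.2000) ≈ 0.7111
After a barometric reading='steady': P(storm) = 0.4·0.7111 / (0.4·0.7111 + 0.65·0.2889) ≈ 0.6024
After a satellite scan='clear': P(storm) = 0.45·0.6024 / (0.45·0.6024 + 0.8·0.3976) ≈ 0.4601
After a barometric reading='falling': P(storm) = 0.6·0.4601 / (0.6·0.4601 + 0.35·0.5399) ≈ 0.5936
After a satellite scan='clouding': P(storm) = 0.55·0.5936 / (0.55·0.5936 + 0.2·0.4064) ≈ 0.8007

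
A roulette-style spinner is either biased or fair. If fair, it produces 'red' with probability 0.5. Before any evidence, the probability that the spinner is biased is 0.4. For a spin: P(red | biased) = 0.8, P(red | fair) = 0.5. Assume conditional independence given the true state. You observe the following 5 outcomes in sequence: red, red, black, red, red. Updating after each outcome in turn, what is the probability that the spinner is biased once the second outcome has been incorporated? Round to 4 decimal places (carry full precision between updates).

0.6305

Apply Bayes' rule sequentially, carrying P(biased) forward.
After 'red': P(biased) = 0.8·0.4000 / (0.8·0.4000 + 0.5·0.6000) ≈ 0.5161
After 'red': P(biased) = 0.8·0.5161 / (0.8·0.5161 + 0.5·0.4839) ≈ 0.6305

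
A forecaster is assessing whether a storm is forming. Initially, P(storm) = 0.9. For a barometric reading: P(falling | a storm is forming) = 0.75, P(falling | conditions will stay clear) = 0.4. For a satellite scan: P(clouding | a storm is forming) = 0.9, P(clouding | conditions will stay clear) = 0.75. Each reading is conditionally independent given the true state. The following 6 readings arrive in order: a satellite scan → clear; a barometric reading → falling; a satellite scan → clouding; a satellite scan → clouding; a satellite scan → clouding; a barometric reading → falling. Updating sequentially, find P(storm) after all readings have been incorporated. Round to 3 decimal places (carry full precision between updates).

After a satellite scan='clear': P(storm) = 0.1·0.9000 / (0.1·0.9000 + 0.25·0.1000) ≈ 0.7826
After a barometric reading='falling': P(storm) = 0.75·0.7826 / (0.75·0.7826 + 0.4·0.2174) ≈ 0.8710
After a satellite scan='clouding': P(storm) = 0.9·0.8710 / (0.9·0.8710 + 0.75·0.1290) ≈ 0.8901
After a satellite scan='clouding': P(storm) = 0.9·0.8901 / (0.9·0.8901 + 0.75·0.1099) ≈ 0.9067
After a satellite scan='clouding': P(storm) = 0.9·0.9067 / (0.9·0.9067 + 0.75·0.0933) ≈ 0.9210
After a barometric reading='falling': P(storm) = 0.75·0.9210 / (0.75·0.9210 + 0.4·0.0790) ≈ 0.9563

0.956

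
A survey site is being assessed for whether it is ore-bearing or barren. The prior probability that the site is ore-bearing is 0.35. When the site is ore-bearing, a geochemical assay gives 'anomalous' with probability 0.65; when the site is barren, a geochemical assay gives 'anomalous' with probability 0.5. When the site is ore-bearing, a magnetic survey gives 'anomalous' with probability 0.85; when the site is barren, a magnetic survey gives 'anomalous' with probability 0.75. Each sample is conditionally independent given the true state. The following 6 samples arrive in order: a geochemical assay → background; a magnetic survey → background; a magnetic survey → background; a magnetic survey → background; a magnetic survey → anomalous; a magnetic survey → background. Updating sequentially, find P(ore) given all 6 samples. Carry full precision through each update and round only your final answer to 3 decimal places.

After a geochemical assay='background': P(ore) = 0.35·0.3500 / (0.35·0.3500 + 0.5·0.6500) ≈ 0.2737
After a magnetic survey='background': P(ore) = 0.15·0.2737 / (0.15·0.2737 + 0.25·0.7263) ≈ 0.1844
After a magnetic survey='background': P(ore) = 0.15·0.1844 / (0.15·0.1844 + 0.25·0.8156) ≈ 0.1195
After a magnetic survey='background': P(ore) = 0.15·0.1195 / (0.15·0.1195 + 0.25·0.8805) ≈ 0.0753
After a magnetic survey='anomalous': P(ore) = 0.85·0.0753 / (0.85·0.0753 + 0.75·0.9247) ≈ 0.0845
After a magnetic survey='background': P(ore) = 0.15·0.0845 / (0.15·0.0845 + 0.25·0.9155) ≈ 0.0525

0.052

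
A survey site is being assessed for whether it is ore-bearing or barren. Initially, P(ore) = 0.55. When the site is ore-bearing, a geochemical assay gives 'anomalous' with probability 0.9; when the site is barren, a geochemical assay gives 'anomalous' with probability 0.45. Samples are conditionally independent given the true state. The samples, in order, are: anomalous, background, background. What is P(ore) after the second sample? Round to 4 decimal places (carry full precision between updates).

After 'anomalous': P(ore) = 0.9·0.5500 / (0.9·0.5500 + 0.45·0.4500) ≈ 0.7097
After 'background': P(ore) = 0.1·0.7097 / (0.1·0.7097 + 0.55·0.2903) ≈ 0.3077

0.3077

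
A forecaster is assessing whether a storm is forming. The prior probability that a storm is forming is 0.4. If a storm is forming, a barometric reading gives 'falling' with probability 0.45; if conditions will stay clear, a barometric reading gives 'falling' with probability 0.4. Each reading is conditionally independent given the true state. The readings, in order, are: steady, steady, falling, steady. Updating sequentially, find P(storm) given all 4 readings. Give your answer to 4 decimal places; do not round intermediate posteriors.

After 'steady': P(storm) = 0.55·0.4000 / (0.55·0.4000 + 0.6·0.6000) ≈ 0.3793
After 'steady': P(storm) = 0.55·0.3793 / (0.55·0.3793 + 0.6·0.6207) ≈ 0.3591
After 'falling': P(storm) = 0.45·0.3591 / (0.45·0.3591 + 0.4·0.6409) ≈ 0.3866
After 'steady': P(storm) = 0.55·0.3866 / (0.55·0.3866 + 0.6·0.6134) ≈ 0.3662

0.3662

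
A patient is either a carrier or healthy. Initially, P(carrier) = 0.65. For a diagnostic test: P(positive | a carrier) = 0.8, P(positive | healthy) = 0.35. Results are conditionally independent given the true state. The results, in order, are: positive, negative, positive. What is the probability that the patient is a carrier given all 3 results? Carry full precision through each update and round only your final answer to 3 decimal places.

0.749

After 'positive': P(carrier) = 0.8·0.6500 / (0.8·0.6500 + 0.35·0.3500) ≈ 0.8093
After 'negative': P(carrier) = 0.2·0.8093 / (0.2·0.8093 + 0.65·0.1907) ≈ 0.5664
After 'positive': P(carrier) = 0.8·0.5664 / (0.8·0.5664 + 0.35·0.4336) ≈ 0.7491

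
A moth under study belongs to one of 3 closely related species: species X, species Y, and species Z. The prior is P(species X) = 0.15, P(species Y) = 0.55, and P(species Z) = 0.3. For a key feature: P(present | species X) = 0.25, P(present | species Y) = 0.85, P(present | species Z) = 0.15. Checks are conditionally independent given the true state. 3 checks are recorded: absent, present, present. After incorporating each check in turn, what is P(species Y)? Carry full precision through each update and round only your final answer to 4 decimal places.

After 'absent': normaliser = 0.75·0.1500 + 0.15·0.5500 + 0.85·0.3000; P(species X) ≈ 0.2500, P(species Y) ≈ 0.1833, P(species Z) ≈ 0.5667
After 'present': normaliser = 0.25·0.2500 + 0.85·0.1833 + 0.15·0.5667; P(species X) ≈ 0.2060, P(species Y) ≈ 0.5137, P(species Z) ≈ 0.2802
After 'present': normaliser = 0.25·0.2060 + 0.85·0.5137 + 0.15·0.2802; P(species X) ≈ 0.0972, P(species Y) ≈ 0.8236, P(species Z) ≈ 0.0793

0.8236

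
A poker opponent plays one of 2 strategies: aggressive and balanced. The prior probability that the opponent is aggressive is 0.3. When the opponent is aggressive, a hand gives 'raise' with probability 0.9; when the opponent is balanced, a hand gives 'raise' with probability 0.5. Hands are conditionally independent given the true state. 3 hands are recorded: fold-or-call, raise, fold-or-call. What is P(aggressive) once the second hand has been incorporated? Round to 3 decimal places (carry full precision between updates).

0.134

After 'fold-or-call': P(aggressive) = 0.1·0.3000 / (0.1·0.3000 + 0.5·0.7000) ≈ 0.0789
After 'raise': P(aggressive) = 0.9·0.0789 / (0.9·0.0789 + 0.5·0.9211) ≈ 0.1337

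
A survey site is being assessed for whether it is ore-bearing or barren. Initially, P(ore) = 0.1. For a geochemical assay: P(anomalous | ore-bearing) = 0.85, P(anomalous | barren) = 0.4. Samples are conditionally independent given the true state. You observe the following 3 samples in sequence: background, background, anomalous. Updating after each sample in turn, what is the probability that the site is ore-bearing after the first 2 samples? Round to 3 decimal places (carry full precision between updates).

0.007

After 'background': P(ore) = 0.15·0.1000 / (0.15·0.1000 + 0.6·0.9000) ≈ 0.0270
After 'background': P(ore) = 0.15·0.0270 / (0.15·0.0270 + 0.6·0.9730) ≈ 0.0069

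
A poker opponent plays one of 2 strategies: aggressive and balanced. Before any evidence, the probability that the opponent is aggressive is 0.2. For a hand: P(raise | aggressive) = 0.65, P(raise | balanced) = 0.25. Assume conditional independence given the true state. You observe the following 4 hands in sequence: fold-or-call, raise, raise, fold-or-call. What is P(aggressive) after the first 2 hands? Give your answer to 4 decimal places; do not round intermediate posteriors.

0.2327

After 'fold-or-call': P(aggressive) = 0.35·0.2000 / (0.35·0.2000 + 0.75·0.8000) ≈ 0.1045
After 'raise': P(aggressive) = 0.65·0.1045 / (0.65·0.1045 + 0.25·0.8955) ≈ 0.2327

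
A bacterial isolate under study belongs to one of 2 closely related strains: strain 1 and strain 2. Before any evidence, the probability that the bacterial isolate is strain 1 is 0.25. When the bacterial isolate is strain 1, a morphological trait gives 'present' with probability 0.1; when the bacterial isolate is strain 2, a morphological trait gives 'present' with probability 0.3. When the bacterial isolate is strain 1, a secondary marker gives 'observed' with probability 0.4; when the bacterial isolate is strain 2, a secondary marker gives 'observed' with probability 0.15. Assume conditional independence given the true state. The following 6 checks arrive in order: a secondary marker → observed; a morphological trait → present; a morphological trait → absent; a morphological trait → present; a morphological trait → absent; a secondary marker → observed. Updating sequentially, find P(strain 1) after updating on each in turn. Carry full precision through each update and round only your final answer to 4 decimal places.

After a secondary marker='observed': P(strain 1) = 0.4·0.2500 / (0.4·0.2500 + 0.15·0.7500) ≈ 0.4706
After a morphological trait='present': P(strain 1) = 0.1·0.4706 / (0.1·0.4706 + 0.3·0.5294) ≈ 0.2286
After a morphological trait='absent': P(strain 1) = 0.9·0.2286 / (0.9·0.2286 + 0.7·0.7714) ≈ 0.2759
After a morphological trait='present': P(strain 1) = 0.1·0.2759 / (0.1·0.2759 + 0.3·0.7241) ≈ 0.1127
After a morphological trait='absent': P(strain 1) = 0.9·0.1127 / (0.9·0.1127 + 0.7·0.8873) ≈ 0.1404
After a secondary marker='observed': P(strain 1) = 0.4·0.1404 / (0.4·0.1404 + 0.15·0.8596) ≈ 0.3033

0.3033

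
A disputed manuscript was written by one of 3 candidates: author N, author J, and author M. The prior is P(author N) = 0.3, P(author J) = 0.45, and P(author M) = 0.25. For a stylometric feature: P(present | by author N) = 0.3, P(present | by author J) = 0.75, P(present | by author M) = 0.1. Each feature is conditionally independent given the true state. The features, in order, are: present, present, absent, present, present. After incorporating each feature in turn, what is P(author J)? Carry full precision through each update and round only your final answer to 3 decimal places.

After 'present': normaliser = 0.3·0.3000 + 0.75·0.4500 + 0.1·0.2500; P(author N) ≈ 0.1989, P(author J) ≈ 0.7459, P(author M) ≈ 0.0552
After 'present': normaliser = 0.3·0.1989 + 0.75·0.7459 + 0.1·0.0552; P(author N) ≈ 0.0955, P(author J) ≈ 0.8956, P(author M) ≈ 0.0088
After 'absent': normaliser = 0.7·0.0955 + 0.25·0.8956 + 0.9·0.0088; P(author N) ≈ 0.2239, P(author J) ≈ 0.7495, P(author M) ≈ 0.0266
After 'present': normaliser = 0.3·0.2239 + 0.75·0.7495 + 0.1·0.0266; P(author N) ≈ 0.1063, P(author J) ≈ 0.8895, P(author M) ≈ 0.0042
After 'present': normaliser = 0.3·0.1063 + 0.75·0.8895 + 0.1·0.0042; P(author N) ≈ 0.0456, P(author J) ≈ 0.9538, P(author M) ≈ 0.0006

0.954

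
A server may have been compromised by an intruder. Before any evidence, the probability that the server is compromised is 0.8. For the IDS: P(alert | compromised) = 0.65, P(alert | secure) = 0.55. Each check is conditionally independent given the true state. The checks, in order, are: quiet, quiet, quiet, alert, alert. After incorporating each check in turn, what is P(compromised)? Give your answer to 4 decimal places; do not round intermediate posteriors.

After 'quiet': P(compromised) = 0.35·0.8000 / (0.35·0.8000 + 0.45·0.2000) ≈ 0.7568
After 'quiet': P(compromised) = 0.35·0.7568 / (0.35·0.7568 + 0.45·0.2432) ≈ 0.7076
After 'quiet': P(compromised) = 0.35·0.7076 / (0.35·0.7076 + 0.45·0.2924) ≈ 0.6530
After 'alert': P(compromised) = 0.65·0.6530 / (0.65·0.6530 + 0.55·0.3470) ≈ 0.6898
After 'alert': P(compromised) = 0.65·0.6898 / (0.65·0.6898 + 0.55·0.3102) ≈ 0.7244

0.7244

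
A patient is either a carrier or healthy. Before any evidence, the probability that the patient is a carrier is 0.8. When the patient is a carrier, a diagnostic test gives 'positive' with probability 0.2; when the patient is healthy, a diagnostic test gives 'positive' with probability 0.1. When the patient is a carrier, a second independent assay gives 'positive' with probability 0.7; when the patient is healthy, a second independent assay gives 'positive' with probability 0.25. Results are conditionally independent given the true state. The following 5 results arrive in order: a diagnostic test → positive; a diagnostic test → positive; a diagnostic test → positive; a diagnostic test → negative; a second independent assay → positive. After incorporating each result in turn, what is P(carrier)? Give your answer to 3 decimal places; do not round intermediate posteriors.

After a diagnostic test='positive': P(carrier) = 0.2·0.8000 / (0.2·0.8000 + 0.1·0.2000) ≈ 0.8889
After a diagnostic test='positive': P(carrier) = 0.2·0.8889 / (0.2·0.8889 + 0.1·0.1111) ≈ 0.9412
After a diagnostic test='positive': P(carrier) = 0.2·0.9412 / (0.2·0.9412 + 0.1·0.0588) ≈ 0.9697
After a diagnostic test='negative': P(carrier) = 0.8·0.9697 / (0.8·0.9697 + 0.9·0.0303) ≈ 0.9660
After a second independent assay='positive': P(carrier) = 0.7·0.9660 / (0.7·0.9660 + 0.25·0.0340) ≈ 0.9876

0.988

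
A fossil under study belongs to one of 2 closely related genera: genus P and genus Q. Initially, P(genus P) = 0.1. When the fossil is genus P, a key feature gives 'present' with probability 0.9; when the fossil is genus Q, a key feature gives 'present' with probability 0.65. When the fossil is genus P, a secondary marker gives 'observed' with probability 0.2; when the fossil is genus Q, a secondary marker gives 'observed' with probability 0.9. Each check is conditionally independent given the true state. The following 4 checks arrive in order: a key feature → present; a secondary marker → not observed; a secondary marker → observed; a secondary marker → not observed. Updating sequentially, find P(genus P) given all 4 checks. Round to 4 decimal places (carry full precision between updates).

After a key feature='present': P(genus P) = 0.9·0.1000 / (0.9·0.1000 + 0.65·0.9000) ≈ 0.1333
After a secondary marker='not observed': P(genus P) = 0.8·0.1333 / (0.8·0.1333 + 0.1·0.8667) ≈ 0.5517
After a secondary marker='observed': P(genus P) = 0.2·0.5517 / (0.2·0.5517 + 0.9·0.4483) ≈ 0.2148
After a secondary marker='not observed': P(genus P) = 0.8·0.2148 / (0.8·0.2148 + 0.1·0.7852) ≈ 0.6863

0.6863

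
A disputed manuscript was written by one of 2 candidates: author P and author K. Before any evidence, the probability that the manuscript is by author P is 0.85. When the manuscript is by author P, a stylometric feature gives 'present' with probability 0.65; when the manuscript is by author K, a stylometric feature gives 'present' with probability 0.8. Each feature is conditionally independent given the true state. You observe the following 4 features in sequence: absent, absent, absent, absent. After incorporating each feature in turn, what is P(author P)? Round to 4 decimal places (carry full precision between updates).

Each posterior becomes the prior for the next update.
After 'absent': P(author P) = 0.35·0.8500 / (0.35·0.8500 + 0.2·0.1500) ≈ 0.9084
After 'absent': P(author P) = 0.35·0.9084 / (0.35·0.9084 + 0.2·0.0916) ≈ 0.9455
After 'absent': P(author P) = 0.35·0.9455 / (0.35·0.9455 + 0.2·0.0545) ≈ 0.9681
After 'absent': P(author P) = 0.35·0.9681 / (0.35·0.9681 + 0.2·0.0319) ≈ 0.9815

0.9815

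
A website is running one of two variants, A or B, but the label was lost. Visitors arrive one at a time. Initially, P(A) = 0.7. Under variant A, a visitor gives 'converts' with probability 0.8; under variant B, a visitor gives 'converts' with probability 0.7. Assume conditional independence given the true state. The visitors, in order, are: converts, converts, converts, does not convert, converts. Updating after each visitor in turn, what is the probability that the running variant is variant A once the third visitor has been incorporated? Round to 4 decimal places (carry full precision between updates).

0.7769

Apply Bayes' rule sequentially, carrying P(A) forward.
After 'converts': P(A) = 0.8·0.7000 / (0.8·0.7000 + 0.7·0.3000) ≈ 0.7273
After 'converts': P(A) = 0.8·0.7273 / (0.8·0.7273 + 0.7·0.2727) ≈ 0.7529
After 'converts': P(A) = 0.8·0.7529 / (0.8·0.7529 + 0.7·0.2471) ≈ 0.7769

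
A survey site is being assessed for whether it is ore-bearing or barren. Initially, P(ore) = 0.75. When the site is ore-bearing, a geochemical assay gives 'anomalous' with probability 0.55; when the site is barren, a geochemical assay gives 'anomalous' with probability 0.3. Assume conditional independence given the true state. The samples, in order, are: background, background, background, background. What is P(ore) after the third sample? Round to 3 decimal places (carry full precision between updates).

0.444

Apply Bayes' rule sequentially, carrying P(ore) forward.
After 'background': P(ore) = 0.45·0.7500 / (0.45·0.7500 + 0.7·0.2500) ≈ 0.6585
After 'background': P(ore) = 0.45·0.6585 / (0.45·0.6585 + 0.7·0.3415) ≈ 0.5535
After 'background': P(ore) = 0.45·0.5535 / (0.45·0.5535 + 0.7·0.4465) ≈ 0.4435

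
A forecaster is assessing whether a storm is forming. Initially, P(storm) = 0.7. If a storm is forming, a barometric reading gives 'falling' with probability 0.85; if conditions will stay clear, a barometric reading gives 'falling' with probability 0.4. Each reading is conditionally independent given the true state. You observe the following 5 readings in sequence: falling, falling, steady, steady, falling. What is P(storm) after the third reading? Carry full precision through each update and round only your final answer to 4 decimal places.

Each posterior becomes the prior for the next update.
After 'falling': P(storm) = 0.85·0.7000 / (0.85·0.7000 + 0.4·0.3000) ≈ 0.8322
After 'falling': P(storm) = 0.85·0.8322 / (0.85·0.8322 + 0.4·0.1678) ≈ 0.9133
After 'steady': P(storm) = 0.15·0.9133 / (0.15·0.9133 + 0.6·0.0867) ≈ 0.7248

0.7248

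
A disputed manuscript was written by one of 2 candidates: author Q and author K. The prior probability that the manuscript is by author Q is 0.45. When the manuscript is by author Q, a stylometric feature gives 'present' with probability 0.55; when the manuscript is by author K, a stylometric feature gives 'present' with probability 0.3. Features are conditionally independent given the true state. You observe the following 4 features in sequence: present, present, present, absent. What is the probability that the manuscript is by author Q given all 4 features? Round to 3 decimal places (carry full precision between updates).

0.764

Each posterior becomes the prior for the next update.
After 'present': P(author Q) = 0.55·0.4500 / (0.55·0.4500 + 0.3·0.5500) ≈ 0.6000
After 'present': P(author Q) = 0.55·0.6000 / (0.55·0.6000 + 0.3·0.4000) ≈ 0.7333
After 'present': P(author Q) = 0.55·0.7333 / (0.55·0.7333 + 0.3·0.2667) ≈ 0.8345
After 'absent': P(author Q) = 0.45·0.8345 / (0.45·0.8345 + 0.7·0.1655) ≈ 0.7642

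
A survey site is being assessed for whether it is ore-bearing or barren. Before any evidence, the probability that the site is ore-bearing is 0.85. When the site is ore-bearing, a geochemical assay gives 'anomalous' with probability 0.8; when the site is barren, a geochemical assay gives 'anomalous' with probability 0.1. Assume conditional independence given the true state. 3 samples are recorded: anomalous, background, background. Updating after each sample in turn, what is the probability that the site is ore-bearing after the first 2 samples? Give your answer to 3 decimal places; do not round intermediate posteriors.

After 'anomalous': P(ore) = 0.8·0.8500 / (0.8·0.8500 + 0.1·0.1500) ≈ 0.9784
After 'background': P(ore) = 0.2·0.9784 / (0.2·0.9784 + 0.9·0.0216) ≈ 0.9097

0.910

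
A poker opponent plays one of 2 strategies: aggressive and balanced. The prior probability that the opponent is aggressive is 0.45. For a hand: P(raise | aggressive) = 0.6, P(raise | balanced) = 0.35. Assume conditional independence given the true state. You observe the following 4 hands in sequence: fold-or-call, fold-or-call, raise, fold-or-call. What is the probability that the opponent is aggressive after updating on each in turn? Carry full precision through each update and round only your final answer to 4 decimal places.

0.2463

Each posterior becomes the prior for the next update.
After 'fold-or-call': P(aggressive) = 0.4·0.4500 / (0.4·0.4500 + 0.65·0.5500) ≈ 0.3349
After 'fold-or-call': P(aggressive) = 0.4·0.3349 / (0.4·0.3349 + 0.65·0.6651) ≈ 0.2366
After 'raise': P(aggressive) = 0.6·0.2366 / (0.6·0.2366 + 0.35·0.7634) ≈ 0.3469
After 'fold-or-call': P(aggressive) = 0.4·0.3469 / (0.4·0.3469 + 0.65·0.6531) ≈ 0.2463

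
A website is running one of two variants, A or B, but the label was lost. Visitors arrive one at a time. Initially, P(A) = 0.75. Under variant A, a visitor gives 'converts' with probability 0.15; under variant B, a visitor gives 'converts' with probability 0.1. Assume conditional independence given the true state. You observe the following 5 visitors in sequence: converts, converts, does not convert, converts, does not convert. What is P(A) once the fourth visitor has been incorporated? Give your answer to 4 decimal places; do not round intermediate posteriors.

After 'converts': P(A) = 0.15·0.7500 / (0.15·0.7500 + 0.1·0.2500) ≈ 0.8182
After 'converts': P(A) = 0.15·0.8182 / (0.15·0.8182 + 0.1·0.1818) ≈ 0.8710
After 'does not convert': P(A) = 0.85·0.8710 / (0.85·0.8710 + 0.9·0.1290) ≈ 0.8644
After 'converts': P(A) = 0.15·0.8644 / (0.15·0.8644 + 0.1·0.1356) ≈ 0.9053

0.9053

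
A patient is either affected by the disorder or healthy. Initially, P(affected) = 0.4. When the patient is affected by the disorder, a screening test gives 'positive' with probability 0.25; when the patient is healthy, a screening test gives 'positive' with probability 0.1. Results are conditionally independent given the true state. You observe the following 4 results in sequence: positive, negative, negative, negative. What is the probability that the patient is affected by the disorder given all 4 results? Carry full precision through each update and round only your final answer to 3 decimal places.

After 'positive': P(affected) = 0.25·0.4000 / (0.25·0.4000 + 0.1·0.6000) ≈ 0.6250
After 'negative': P(affected) = 0.75·0.6250 / (0.75·0.6250 + 0.9·0.3750) ≈ 0.5814
After 'negative': P(affected) = 0.75·0.5814 / (0.75·0.5814 + 0.9·0.4186) ≈ 0.5365
After 'negative': P(affected) = 0.75·0.5365 / (0.75·0.5365 + 0.9·0.4635) ≈ 0.4910

0.491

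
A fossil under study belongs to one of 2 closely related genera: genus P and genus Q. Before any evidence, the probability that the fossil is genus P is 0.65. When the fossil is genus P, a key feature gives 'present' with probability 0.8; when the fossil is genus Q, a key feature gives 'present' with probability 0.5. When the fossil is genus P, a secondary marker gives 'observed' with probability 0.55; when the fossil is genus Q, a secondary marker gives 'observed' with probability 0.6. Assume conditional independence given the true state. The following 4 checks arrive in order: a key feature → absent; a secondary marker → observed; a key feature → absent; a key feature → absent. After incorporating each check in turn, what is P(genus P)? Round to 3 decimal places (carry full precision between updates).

After a key feature='absent': P(genus P) = 0.2·0.6500 / (0.2·0.6500 + 0.5·0.3500) ≈ 0.4262
After a secondary marker='observed': P(genus P) = 0.55·0.4262 / (0.55·0.4262 + 0.6·0.5738) ≈ 0.4051
After a key feature='absent': P(genus P) = 0.2·0.4051 / (0.2·0.4051 + 0.5·0.5949) ≈ 0.2141
After a key feature='absent': P(genus P) = 0.2·0.2141 / (0.2·0.2141 + 0.5·0.7859) ≈ 0.0982

0.098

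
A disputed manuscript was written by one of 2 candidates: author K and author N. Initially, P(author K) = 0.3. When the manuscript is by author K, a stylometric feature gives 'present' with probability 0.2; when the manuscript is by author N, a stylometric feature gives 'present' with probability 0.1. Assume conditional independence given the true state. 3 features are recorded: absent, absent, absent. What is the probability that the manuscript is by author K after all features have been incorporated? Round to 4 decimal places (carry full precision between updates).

0.2314

Apply Bayes' rule sequentially, carrying P(author K) forward.
After 'absent': P(author K) = 0.8·0.3000 / (0.8·0.3000 + 0.9·0.7000) ≈ 0.2759
After 'absent': P(author K) = 0.8·0.2759 / (0.8·0.2759 + 0.9·0.7241) ≈ 0.2530
After 'absent': P(author K) = 0.8·0.2530 / (0.8·0.2530 + 0.9·0.7470) ≈ 0.2314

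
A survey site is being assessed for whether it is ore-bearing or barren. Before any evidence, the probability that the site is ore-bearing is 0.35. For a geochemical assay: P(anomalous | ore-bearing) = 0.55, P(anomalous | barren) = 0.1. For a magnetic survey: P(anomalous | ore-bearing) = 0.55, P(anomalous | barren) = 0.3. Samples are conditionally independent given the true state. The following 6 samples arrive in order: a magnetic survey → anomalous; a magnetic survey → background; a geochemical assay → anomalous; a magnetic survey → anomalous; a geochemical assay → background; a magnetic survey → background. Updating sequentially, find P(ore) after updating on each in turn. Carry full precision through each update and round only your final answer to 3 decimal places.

0.673

After a magnetic survey='anomalous': P(ore) = 0.55·0.3500 / (0.55·0.3500 + 0.3·0.6500) ≈ 0.4968
After a magnetic survey='background': P(ore) = 0.45·0.4968 / (0.45·0.4968 + 0.7·0.5032) ≈ 0.3882
After a geochemical assay='anomalous': P(ore) = 0.55·0.3882 / (0.55·0.3882 + 0.1·0.6118) ≈ 0.7773
After a magnetic survey='anomalous': P(ore) = 0.55·0.7773 / (0.55·0.7773 + 0.3·0.2227) ≈ 0.8648
After a geochemical assay='background': P(ore) = 0.45·0.8648 / (0.45·0.8648 + 0.9·0.1352) ≈ 0.7619
After a magnetic survey='background': P(ore) = 0.45·0.7619 / (0.45·0.7619 + 0.7·0.2381) ≈ 0.6729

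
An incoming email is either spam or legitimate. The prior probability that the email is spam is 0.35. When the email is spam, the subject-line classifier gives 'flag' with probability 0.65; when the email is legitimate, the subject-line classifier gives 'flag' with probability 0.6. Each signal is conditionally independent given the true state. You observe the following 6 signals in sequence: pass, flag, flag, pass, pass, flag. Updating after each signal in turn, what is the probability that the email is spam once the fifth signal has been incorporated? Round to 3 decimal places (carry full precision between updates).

After 'pass': P(spam) = 0.35·0.3500 / (0.35·0.3500 + 0.4·0.6500) ≈ 0.3203
After 'flag': P(spam) = 0.65·0.3203 / (0.65·0.3203 + 0.6·0.6797) ≈ 0.3379
After 'flag': P(spam) = 0.65·0.3379 / (0.65·0.3379 + 0.6·0.6621) ≈ 0.3561
After 'pass': P(spam) = 0.35·0.3561 / (0.35·0.3561 + 0.4·0.6439) ≈ 0.3261
After 'pass': P(spam) = 0.35·0.3261 / (0.35·0.3261 + 0.4·0.6739) ≈ 0.2974

0.297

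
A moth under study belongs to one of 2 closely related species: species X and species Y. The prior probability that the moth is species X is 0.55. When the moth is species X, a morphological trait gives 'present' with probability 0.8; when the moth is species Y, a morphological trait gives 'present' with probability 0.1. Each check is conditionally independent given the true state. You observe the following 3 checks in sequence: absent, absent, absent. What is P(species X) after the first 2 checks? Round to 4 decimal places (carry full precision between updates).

Apply Bayes' rule sequentially, carrying P(species X) forward.
After 'absent': P(species X) = 0.2·0.5500 / (0.2·0.5500 + 0.9·0.4500) ≈ 0.2136
After 'absent': P(species X) = 0.2·0.2136 / (0.2·0.2136 + 0.9·0.7864) ≈ 0.0569

0.0569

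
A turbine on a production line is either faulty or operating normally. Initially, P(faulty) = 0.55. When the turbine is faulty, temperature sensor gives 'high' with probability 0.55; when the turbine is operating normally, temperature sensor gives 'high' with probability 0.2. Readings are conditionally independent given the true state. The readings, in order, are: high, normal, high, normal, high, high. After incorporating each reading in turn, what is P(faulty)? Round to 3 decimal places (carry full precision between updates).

0.957

After 'high': P(faulty) = 0.55·0.5500 / (0.55·0.5500 + 0.2·0.4500) ≈ 0.7707
After 'normal': P(faulty) = 0.45·0.7707 / (0.45·0.7707 + 0.8·0.2293) ≈ 0.6541
After 'high': P(faulty) = 0.55·0.6541 / (0.55·0.6541 + 0.2·0.3459) ≈ 0.8387
After 'normal': P(faulty) = 0.45·0.8387 / (0.45·0.8387 + 0.8·0.1613) ≈ 0.7452
After 'high': P(faulty) = 0.55·0.7452 / (0.55·0.7452 + 0.2·0.2548) ≈ 0.8894
After 'high': P(faulty) = 0.55·0.8894 / (0.55·0.8894 + 0.2·0.1106) ≈ 0.9567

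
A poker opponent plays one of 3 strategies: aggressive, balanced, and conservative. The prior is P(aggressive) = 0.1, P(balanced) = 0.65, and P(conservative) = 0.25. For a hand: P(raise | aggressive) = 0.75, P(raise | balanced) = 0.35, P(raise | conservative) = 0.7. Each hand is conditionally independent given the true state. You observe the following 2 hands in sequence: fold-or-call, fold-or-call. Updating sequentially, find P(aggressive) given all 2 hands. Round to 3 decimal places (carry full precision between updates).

0.021

Each posterior becomes the prior for the next update.
After 'fold-or-call': normaliser = 0.25·0.1000 + 0.65·0.6500 + 0.3·0.2500; P(aggressive) ≈ 0.0478, P(balanced) ≈ 0.8086, P(conservative) ≈ 0.1435
After 'fold-or-call': normaliser = 0.25·0.0478 + 0.65·0.8086 + 0.3·0.1435; P(aggressive) ≈ 0.0206, P(balanced) ≈ 0.9052, P(conservative) ≈ 0.0742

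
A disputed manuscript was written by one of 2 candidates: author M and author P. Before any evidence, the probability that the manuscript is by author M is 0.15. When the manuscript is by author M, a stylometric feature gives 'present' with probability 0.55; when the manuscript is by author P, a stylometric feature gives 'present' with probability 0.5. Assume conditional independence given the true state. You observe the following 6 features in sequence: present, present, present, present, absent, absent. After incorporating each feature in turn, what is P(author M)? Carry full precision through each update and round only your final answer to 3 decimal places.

0.173

After 'present': P(author M) = 0.55·0.1500 / (0.55·0.1500 + 0.5·0.8500) ≈ 0.1626
After 'present': P(author M) = 0.55·0.1626 / (0.55·0.1626 + 0.5·0.8374) ≈ 0.1760
After 'present': P(author M) = 0.55·0.1760 / (0.55·0.1760 + 0.5·0.8240) ≈ 0.1902
After 'present': P(author M) = 0.55·0.1902 / (0.55·0.1902 + 0.5·0.8098) ≈ 0.2053
After 'absent': P(author M) = 0.45·0.2053 / (0.45·0.2053 + 0.5·0.7947) ≈ 0.1887
After 'absent': P(author M) = 0.45·0.1887 / (0.45·0.1887 + 0.5·0.8113) ≈ 0.1731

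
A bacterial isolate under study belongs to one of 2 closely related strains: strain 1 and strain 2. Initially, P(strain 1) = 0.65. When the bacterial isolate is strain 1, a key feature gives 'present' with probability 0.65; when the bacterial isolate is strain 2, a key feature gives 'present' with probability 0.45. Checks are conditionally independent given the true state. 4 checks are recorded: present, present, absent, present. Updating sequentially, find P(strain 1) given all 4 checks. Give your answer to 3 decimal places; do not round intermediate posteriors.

After 'present': P(strain 1) = 0.65·0.6500 / (0.65·0.6500 + 0.45·0.3500) ≈ 0.7284
After 'present': P(strain 1) = 0.65·0.7284 / (0.65·0.7284 + 0.45·0.2716) ≈ 0.7949
After 'absent': P(strain 1) = 0.35·0.7949 / (0.35·0.7949 + 0.55·0.2051) ≈ 0.7115
After 'present': P(strain 1) = 0.65·0.7115 / (0.65·0.7115 + 0.45·0.2885) ≈ 0.7808

0.781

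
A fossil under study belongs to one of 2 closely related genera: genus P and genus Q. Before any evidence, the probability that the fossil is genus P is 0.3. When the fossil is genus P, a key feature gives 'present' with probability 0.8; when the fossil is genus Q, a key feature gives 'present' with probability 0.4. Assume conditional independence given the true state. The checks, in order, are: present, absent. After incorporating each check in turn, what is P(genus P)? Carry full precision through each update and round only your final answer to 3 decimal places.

0.222

After 'present': P(genus P) = 0.8·0.3000 / (0.8·0.3000 + 0.4·0.7000) ≈ 0.4615
After 'absent': P(genus P) = 0.2·0.4615 / (0.2·0.4615 + 0.6·0.5385) ≈ 0.2222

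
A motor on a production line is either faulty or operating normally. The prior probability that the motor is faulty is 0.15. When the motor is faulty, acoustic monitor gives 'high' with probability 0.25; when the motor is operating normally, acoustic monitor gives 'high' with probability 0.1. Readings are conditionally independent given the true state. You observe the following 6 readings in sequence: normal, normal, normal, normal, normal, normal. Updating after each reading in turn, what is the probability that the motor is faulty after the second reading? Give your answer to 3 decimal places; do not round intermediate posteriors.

0.109

After 'normal': P(faulty) = 0.75·0.1500 / (0.75·0.1500 + 0.9·0.8500) ≈ 0.1282
After 'normal': P(faulty) = 0.75·0.1282 / (0.75·0.1282 + 0.9·0.8718) ≈ 0.1092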